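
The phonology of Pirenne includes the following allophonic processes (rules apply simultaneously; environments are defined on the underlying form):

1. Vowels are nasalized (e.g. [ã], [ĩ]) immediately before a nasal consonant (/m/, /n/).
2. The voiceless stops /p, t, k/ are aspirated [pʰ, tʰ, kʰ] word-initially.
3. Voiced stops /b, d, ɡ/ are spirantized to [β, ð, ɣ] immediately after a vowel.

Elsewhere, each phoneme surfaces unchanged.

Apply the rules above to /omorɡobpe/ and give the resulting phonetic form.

/o/ (word-initial): before a nasal consonant, so rule 1 applies → [õ].
/m/ stays [m].
/o/ — between /m/ and /r/; rule 1 does not apply here → [o].
/r/ stays [r].
/ɡ/ (between /r/ and /o/): rule 3 targets it, but not immediately after a vowel → unchanged [ɡ].
/o/ (between /ɡ/ and /b/): rule 1 targets it, but not before a nasal consonant → unchanged [o].
Rule 3 applies to /b/ (between /o/ and /p/: immediately after a vowel) → [β].
/p/ — between /b/ and /e/; rule 2 does not apply here → [p].
/e/ — word-final; rule 1 does not apply here → [e].

[õmorɡoβpe]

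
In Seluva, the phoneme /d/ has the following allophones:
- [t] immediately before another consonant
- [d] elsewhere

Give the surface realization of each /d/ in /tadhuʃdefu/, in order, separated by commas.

Occurrence 1 (position 3): immediately before another consonant → [t].
Occurrence 2 (position 7): no conditioning environment matches → elsewhere allophone [d].

[t], [d]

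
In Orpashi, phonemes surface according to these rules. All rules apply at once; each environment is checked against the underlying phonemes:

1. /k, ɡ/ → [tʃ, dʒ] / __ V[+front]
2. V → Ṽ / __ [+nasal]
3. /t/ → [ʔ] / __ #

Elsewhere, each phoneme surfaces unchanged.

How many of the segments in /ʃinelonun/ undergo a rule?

3

Segments that undergo a rule: /i/ → [ĩ] (rule 2); /o/ → [õ] (rule 2); /u/ → [ũ] (rule 2).
All other segments surface unchanged.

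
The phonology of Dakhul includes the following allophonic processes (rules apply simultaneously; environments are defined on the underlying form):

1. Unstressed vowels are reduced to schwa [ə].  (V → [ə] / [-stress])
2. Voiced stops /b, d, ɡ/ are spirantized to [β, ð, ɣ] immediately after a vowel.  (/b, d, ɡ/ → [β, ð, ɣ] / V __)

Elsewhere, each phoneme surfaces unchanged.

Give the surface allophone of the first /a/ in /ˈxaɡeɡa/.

[a]

/a/ (between /x/ and /ɡ/) is in the target of rule 1 but the environment (in an unstressed syllable) is not met → [a].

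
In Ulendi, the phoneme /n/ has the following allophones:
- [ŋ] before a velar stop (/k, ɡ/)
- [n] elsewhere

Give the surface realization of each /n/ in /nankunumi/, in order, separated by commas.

Occurrence 1 (position 1): no conditioning environment matches → elsewhere allophone [n].
Occurrence 2 (position 3): before a velar stop → [ŋ].
Occurrence 3 (position 6): no conditioning environment matches → elsewhere allophone [n].

[n], [ŋ], [n]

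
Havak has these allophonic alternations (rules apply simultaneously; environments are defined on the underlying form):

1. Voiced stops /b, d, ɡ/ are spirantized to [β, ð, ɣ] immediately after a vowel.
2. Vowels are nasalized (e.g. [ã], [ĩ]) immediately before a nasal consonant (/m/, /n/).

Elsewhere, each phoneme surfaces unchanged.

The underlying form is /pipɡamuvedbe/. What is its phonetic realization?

/p/ — not in any rule's target class → [p].
/i/ — between /p/ and /p/; rule 2 does not apply here → [i].
/p/ — not in any rule's target class → [p].
/ɡ/ — between /p/ and /a/; rule 1 does not apply here → [ɡ].
/a/ meets the environment for rule 2 (before a nasal consonant) → [ã].
/m/ — not in any rule's target class → [m].
/u/ (between /m/ and /v/) fails the environment for rule 2, so it stays [u].
/v/ (between /u/ and /e/) is unaffected → [v].
/e/ (between /v/ and /d/): rule 2 targets it, but not before a nasal consonant → unchanged [e].
/d/ — between /e/ and /b/, immediately after a vowel — surfaces as [ð] (rule 1).
/b/ — between /d/ and /e/; rule 1 does not apply here → [b].
/e/ (word-final) fails the environment for rule 2, so it stays [e].

[pipɡãmuveðbe]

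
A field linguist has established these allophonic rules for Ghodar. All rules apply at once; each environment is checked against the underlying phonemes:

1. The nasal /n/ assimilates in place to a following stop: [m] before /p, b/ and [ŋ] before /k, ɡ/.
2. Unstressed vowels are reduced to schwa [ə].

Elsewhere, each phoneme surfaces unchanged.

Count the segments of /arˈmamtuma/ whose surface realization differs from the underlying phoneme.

Segments that undergo a rule: /a/ → [ə] (rule 2); /u/ → [ə] (rule 2); /a/ → [ə] (rule 2).
All other segments surface unchanged.

3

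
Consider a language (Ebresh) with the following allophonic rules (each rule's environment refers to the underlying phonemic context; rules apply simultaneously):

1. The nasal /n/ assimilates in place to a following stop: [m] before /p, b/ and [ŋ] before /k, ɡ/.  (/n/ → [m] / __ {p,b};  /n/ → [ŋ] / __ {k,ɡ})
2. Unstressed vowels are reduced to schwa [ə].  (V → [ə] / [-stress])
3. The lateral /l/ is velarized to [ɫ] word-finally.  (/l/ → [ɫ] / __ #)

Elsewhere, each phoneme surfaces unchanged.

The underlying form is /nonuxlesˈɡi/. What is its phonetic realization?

[nənəxləsˈɡi]

/n/ — word-initial; rule 1 does not apply here → [n].
/o/ (between /n/ and /n/) occurs in an unstressed syllable → [ə] by rule 2.
/n/ (between /o/ and /u/) fails the environment for rule 1, so it stays [n].
Rule 2 applies to /u/ (between /n/ and /x/: in an unstressed syllable) → [ə].
/x/ (between /u/ and /l/) is unaffected → [x].
/l/ (between /x/ and /e/) fails the environment for rule 3, so it stays [l].
/e/ — between /l/ and /s/, in an unstressed syllable — surfaces as [ə] (rule 2).
/s/ — not in any rule's target class → [s].
/ɡ/ (between /s/ and /i/) is unaffected → [ɡ].
/i/ (word-final) is in the target of rule 2 but the environment (in an unstressed syllable) is not met → [i].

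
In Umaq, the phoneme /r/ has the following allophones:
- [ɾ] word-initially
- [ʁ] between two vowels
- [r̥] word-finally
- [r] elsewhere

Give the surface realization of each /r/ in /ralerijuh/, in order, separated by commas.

Occurrence 1 (position 1): word-initially → [ɾ].
Occurrence 2 (position 5): between two vowels → [ʁ].

[ɾ], [ʁ]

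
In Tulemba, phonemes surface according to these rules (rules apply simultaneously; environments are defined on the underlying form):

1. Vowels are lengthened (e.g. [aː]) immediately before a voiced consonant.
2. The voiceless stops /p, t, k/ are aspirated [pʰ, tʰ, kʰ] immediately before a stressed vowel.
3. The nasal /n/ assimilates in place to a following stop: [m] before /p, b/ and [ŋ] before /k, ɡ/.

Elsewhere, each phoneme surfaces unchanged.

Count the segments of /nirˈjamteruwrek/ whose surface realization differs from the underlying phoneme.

4

Segments that undergo a rule: /i/ → [iː] (rule 1); /a/ → [aː] (rule 1); /e/ → [eː] (rule 1); /u/ → [uː] (rule 1).
All other segments surface unchanged.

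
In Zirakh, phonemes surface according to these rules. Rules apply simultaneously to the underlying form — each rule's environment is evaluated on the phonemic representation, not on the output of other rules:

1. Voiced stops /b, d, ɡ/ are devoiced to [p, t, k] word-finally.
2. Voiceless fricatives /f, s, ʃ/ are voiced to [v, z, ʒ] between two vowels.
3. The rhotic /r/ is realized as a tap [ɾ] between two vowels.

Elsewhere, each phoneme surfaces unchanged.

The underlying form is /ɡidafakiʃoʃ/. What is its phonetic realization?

/ɡ/ (word-initial) fails the environment for rule 1, so it stays [ɡ].
/d/ — between /i/ and /a/; rule 1 does not apply here → [d].
/f/ (between /a/ and /a/): between two vowels, so rule 2 applies → [v].
/ʃ/ (between /i/ and /o/) occurs between two vowels → [ʒ] by rule 2.
/ʃ/ (word-final) fails the environment for rule 2, so it stays [ʃ].

[ɡidavakiʒoʃ]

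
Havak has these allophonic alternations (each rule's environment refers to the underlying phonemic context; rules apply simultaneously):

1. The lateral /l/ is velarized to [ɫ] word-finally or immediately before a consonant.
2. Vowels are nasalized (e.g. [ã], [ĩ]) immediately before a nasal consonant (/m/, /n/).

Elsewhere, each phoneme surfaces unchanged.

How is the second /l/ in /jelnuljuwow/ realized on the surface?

[ɫ]

/l/ — between /u/ and /j/, word-finally or immediately before a consonant — surfaces as [ɫ] (rule 1).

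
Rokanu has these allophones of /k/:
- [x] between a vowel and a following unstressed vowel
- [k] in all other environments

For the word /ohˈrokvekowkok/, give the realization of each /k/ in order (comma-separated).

[k], [x], [k], [k]

Occurrence 1 (position 5): no conditioning environment matches → elsewhere allophone [k].
Occurrence 2 (position 8): between a vowel and a following unstressed vowel → [x].
Occurrence 3 (position 11): no conditioning environment matches → elsewhere allophone [k].
Occurrence 4 (position 13): no conditioning environment matches → elsewhere allophone [k].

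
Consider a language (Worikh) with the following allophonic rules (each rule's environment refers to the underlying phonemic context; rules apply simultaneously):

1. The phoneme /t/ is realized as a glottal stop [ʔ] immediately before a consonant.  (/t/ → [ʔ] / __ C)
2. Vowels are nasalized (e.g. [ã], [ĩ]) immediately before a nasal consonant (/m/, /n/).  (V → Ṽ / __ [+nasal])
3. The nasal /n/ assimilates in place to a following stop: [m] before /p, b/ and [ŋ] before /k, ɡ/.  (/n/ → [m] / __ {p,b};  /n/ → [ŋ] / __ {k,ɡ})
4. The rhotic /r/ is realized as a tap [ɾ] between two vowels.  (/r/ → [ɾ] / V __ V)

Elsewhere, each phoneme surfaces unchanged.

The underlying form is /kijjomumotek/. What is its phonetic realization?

/k/ — not in any rule's target class → [k].
/i/ (between /k/ and /j/) fails the environment for rule 2, so it stays [i].
/j/ (between /i/ and /j/) is unaffected → [j].
/j/ — not in any rule's target class → [j].
Rule 2 applies to /o/ (between /j/ and /m/: before a nasal consonant) → [õ].
/m/ stays [m].
/u/ (between /m/ and /m/) occurs before a nasal consonant → [ũ] by rule 2.
/m/ — not in any rule's target class → [m].
/o/ (between /m/ and /t/) is in the target of rule 2 but the environment (before a nasal consonant) is not met → [o].
/t/ (between /o/ and /e/) is in the target of rule 1 but the environment (immediately before a consonant) is not met → [t].
/e/ (between /t/ and /k/) is in the target of rule 2 but the environment (before a nasal consonant) is not met → [e].
/k/ (word-final): no rule targets it → [k].

[kijjõmũmotek]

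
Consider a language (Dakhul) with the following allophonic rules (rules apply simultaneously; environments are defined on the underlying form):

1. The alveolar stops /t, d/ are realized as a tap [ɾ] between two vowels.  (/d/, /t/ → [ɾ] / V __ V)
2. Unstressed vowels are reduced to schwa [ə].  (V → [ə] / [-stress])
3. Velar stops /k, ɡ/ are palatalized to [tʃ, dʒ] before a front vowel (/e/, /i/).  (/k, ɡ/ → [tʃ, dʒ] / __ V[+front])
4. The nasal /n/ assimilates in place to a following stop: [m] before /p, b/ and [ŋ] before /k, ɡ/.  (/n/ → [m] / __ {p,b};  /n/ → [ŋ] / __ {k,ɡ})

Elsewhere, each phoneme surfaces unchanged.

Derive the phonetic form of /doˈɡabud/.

/d/ (word-initial) is in the target of rule 1 but the environment (between two vowels) is not met → [d].
Rule 2 applies to /o/ (between /d/ and /ɡ/: in an unstressed syllable) → [ə].
/ɡ/ (between /o/ and /a/): rule 3 targets it, but not before a front vowel → unchanged [ɡ].
/a/ — between /ɡ/ and /b/; rule 2 does not apply here → [a].
/u/ (between /b/ and /d/): in an unstressed syllable, so rule 2 applies → [ə].
/d/ (word-final) fails the environment for rule 1, so it stays [d].

[dəˈɡabəd]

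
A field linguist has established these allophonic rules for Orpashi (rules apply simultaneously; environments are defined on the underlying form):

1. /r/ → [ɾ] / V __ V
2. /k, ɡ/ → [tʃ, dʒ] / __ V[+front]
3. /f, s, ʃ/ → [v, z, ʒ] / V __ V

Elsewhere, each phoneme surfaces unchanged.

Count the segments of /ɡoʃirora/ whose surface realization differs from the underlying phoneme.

3

Segments that undergo a rule: /ʃ/ → [ʒ] (rule 3); /r/ → [ɾ] (rule 1); /r/ → [ɾ] (rule 1).
All other segments surface unchanged.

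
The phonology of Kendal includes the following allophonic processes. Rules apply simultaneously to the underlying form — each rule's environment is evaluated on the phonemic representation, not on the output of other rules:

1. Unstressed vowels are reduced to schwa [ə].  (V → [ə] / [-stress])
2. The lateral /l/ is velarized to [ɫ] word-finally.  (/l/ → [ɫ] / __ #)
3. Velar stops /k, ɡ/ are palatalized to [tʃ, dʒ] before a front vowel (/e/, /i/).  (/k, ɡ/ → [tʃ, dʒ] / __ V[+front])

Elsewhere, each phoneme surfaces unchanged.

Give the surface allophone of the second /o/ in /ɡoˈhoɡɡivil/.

[o]

/o/ (between /h/ and /ɡ/) fails the environment for rule 1, so it stays [o].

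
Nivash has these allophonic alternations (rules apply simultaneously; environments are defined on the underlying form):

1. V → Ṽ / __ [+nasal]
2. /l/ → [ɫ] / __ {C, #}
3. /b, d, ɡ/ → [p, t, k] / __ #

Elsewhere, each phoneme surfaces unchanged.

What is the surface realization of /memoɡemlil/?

[mẽmoɡẽmliɫ]

Rule 1 applies to /e/ (between /m/ and /m/: before a nasal consonant) → [ẽ].
/o/ (between /m/ and /ɡ/) fails the environment for rule 1, so it stays [o].
/ɡ/ (between /o/ and /e/) is in the target of rule 3 but the environment (word-finally) is not met → [ɡ].
/e/ meets the environment for rule 1 (before a nasal consonant) → [ẽ].
/l/ (between /m/ and /i/) fails the environment for rule 2, so it stays [l].
/i/ — between /l/ and /l/; rule 1 does not apply here → [i].
/l/ meets the environment for rule 2 (word-finally or immediately before a consonant) → [ɫ].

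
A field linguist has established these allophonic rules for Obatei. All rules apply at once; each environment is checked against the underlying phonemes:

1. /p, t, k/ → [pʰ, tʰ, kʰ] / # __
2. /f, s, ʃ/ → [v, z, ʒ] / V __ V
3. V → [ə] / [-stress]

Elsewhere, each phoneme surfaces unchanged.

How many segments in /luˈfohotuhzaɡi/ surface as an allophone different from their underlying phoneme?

6

Segments that undergo a rule: /u/ → [ə] (rule 3); /f/ → [v] (rule 2); /o/ → [ə] (rule 3); /u/ → [ə] (rule 3); /a/ → [ə] (rule 3); /i/ → [ə] (rule 3).
All other segments surface unchanged.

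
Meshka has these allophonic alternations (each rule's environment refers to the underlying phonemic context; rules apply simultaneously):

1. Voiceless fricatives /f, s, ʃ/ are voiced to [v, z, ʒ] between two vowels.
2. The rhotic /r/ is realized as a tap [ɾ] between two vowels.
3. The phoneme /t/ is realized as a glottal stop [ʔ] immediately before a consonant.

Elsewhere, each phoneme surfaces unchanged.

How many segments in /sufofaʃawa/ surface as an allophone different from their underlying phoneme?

Segments that undergo a rule: /f/ → [v] (rule 1); /f/ → [v] (rule 1); /ʃ/ → [ʒ] (rule 1).
All other segments surface unchanged.

3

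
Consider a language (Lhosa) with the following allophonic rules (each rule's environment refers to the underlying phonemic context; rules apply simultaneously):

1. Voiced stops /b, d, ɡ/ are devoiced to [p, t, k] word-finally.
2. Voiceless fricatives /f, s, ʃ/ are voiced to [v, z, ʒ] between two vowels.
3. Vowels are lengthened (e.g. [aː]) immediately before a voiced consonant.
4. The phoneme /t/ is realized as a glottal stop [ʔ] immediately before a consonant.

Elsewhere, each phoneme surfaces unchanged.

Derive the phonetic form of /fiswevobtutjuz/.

[fisweːvoːbtuʔjuːz]

/f/ (word-initial) fails the environment for rule 2, so it stays [f].
/i/ (between /f/ and /s/): rule 3 targets it, but not before a voiced consonant → unchanged [i].
/s/ (between /i/ and /w/) fails the environment for rule 2, so it stays [s].
/w/ — not in any rule's target class → [w].
/e/ (between /w/ and /v/): before a voiced consonant, so rule 3 applies → [eː].
/v/ — not in any rule's target class → [v].
/o/ (between /v/ and /b/): before a voiced consonant, so rule 3 applies → [oː].
/b/ — between /o/ and /t/; rule 1 does not apply here → [b].
/t/ (between /b/ and /u/): rule 4 targets it, but not immediately before a consonant → unchanged [t].
/u/ (between /t/ and /t/) is in the target of rule 3 but the environment (before a voiced consonant) is not met → [u].
/t/ meets the environment for rule 4 (immediately before a consonant) → [ʔ].
/j/ (between /t/ and /u/): no rule targets it → [j].
/u/ (between /j/ and /z/): before a voiced consonant, so rule 3 applies → [uː].
/z/ (word-final) is unaffected → [z].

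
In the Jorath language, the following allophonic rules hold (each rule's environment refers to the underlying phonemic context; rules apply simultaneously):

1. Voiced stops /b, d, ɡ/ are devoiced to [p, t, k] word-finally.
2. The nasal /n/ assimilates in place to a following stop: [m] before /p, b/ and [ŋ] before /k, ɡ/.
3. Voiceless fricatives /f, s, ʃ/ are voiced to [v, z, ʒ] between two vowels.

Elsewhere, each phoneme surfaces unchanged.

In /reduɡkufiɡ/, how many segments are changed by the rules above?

2

Segments that undergo a rule: /f/ → [v] (rule 3); /ɡ/ → [k] (rule 1).
All other segments surface unchanged.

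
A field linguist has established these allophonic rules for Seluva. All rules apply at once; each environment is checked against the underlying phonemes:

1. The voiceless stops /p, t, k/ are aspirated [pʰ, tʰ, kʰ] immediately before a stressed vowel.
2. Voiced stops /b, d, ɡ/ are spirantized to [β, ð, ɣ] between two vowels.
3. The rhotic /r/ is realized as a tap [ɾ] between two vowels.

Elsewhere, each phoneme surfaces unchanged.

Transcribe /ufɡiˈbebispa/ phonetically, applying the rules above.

[ufɡiˈβeβispa]

/ɡ/ (between /f/ and /i/): rule 2 targets it, but not between two vowels → unchanged [ɡ].
/b/ (between /i/ and /e/) occurs between two vowels → [β] by rule 2.
/b/ (between /e/ and /i/) occurs between two vowels → [β] by rule 2.
/p/ — between /s/ and /a/; rule 1 does not apply here → [p].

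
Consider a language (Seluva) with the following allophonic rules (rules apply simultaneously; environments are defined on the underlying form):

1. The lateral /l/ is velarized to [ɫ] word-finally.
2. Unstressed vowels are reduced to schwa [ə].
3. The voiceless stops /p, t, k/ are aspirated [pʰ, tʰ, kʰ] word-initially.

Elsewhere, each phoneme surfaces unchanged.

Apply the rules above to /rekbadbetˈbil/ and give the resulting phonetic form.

[rəkbədbətˈbiɫ]

Rule 2 applies to /e/ (between /r/ and /k/: in an unstressed syllable) → [ə].
/k/ (between /e/ and /b/): rule 3 targets it, but not word-initially → unchanged [k].
/a/ meets the environment for rule 2 (in an unstressed syllable) → [ə].
/e/ — between /b/ and /t/, in an unstressed syllable — surfaces as [ə] (rule 2).
/t/ (between /e/ and /b/): rule 3 targets it, but not word-initially → unchanged [t].
/i/ — between /b/ and /l/; rule 2 does not apply here → [i].
/l/ — word-final, word-finally — surfaces as [ɫ] (rule 1).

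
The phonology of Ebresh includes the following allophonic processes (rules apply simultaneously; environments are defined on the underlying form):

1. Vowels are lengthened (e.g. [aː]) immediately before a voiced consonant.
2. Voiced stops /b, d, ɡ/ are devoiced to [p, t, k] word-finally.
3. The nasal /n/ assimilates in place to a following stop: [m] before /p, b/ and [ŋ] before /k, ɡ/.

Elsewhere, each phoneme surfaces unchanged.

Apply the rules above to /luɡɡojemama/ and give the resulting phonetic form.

[luːɡɡoːjeːmaːma]

/l/ stays [l].
/u/ meets the environment for rule 1 (before a voiced consonant) → [uː].
/ɡ/ — between /u/ and /ɡ/; rule 2 does not apply here → [ɡ].
/ɡ/ — between /ɡ/ and /o/; rule 2 does not apply here → [ɡ].
/o/ meets the environment for rule 1 (before a voiced consonant) → [oː].
/j/ stays [j].
/e/ meets the environment for rule 1 (before a voiced consonant) → [eː].
/m/ (between /e/ and /a/): no rule targets it → [m].
/a/ — between /m/ and /m/, before a voiced consonant — surfaces as [aː] (rule 1).
/m/ — not in any rule's target class → [m].
/a/ (word-final) fails the environment for rule 1, so it stays [a].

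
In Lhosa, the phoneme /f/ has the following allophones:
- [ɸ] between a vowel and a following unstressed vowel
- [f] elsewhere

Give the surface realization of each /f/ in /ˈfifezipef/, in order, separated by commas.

Occurrence 1 (position 1): no conditioning environment matches → elsewhere allophone [f].
Occurrence 2 (position 3): between a vowel and a following unstressed vowel → [ɸ].
Occurrence 3 (position 9): no conditioning environment matches → elsewhere allophone [f].

[f], [ɸ], [f]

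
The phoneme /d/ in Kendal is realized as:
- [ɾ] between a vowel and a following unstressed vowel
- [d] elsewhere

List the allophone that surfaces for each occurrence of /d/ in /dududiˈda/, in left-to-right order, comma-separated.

[d], [ɾ], [ɾ], [d]

Occurrence 1 (position 1): no conditioning environment matches → elsewhere allophone [d].
Occurrence 2 (position 3): between a vowel and a following unstressed vowel → [ɾ].
Occurrence 3 (position 5): between a vowel and a following unstressed vowel → [ɾ].
Occurrence 4 (position 7): no conditioning environment matches → elsewhere allophone [d].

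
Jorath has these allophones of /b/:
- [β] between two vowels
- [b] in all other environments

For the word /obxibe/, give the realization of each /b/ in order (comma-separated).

Occurrence 1 (position 2): no conditioning environment matches → elsewhere allophone [b].
Occurrence 2 (position 5): between two vowels → [β].

[b], [β]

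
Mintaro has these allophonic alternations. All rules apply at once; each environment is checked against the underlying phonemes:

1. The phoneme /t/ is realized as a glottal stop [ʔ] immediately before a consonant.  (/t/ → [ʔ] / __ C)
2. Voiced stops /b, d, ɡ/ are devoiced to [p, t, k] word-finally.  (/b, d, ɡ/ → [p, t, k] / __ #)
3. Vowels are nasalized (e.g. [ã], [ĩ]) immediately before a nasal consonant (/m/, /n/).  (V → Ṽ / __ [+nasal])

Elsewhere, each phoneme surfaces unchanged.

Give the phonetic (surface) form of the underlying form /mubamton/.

/m/ — not in any rule's target class → [m].
/u/ — between /m/ and /b/; rule 3 does not apply here → [u].
/b/ — between /u/ and /a/; rule 2 does not apply here → [b].
/a/ — between /b/ and /m/, before a nasal consonant — surfaces as [ã] (rule 3).
/m/ — not in any rule's target class → [m].
/t/ (between /m/ and /o/): rule 1 targets it, but not immediately before a consonant → unchanged [t].
Rule 3 applies to /o/ (between /t/ and /n/: before a nasal consonant) → [õ].
/n/ — not in any rule's target class → [n].

[mubãmtõn]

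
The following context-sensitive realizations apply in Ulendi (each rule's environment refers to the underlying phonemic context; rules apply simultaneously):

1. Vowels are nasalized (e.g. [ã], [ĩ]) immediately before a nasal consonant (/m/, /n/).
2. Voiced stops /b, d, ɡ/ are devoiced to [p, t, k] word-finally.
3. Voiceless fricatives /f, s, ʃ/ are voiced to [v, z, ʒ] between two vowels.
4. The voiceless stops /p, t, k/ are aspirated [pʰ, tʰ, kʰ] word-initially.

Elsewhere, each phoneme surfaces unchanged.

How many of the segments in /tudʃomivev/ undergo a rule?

Segments that undergo a rule: /t/ → [tʰ] (rule 4); /o/ → [õ] (rule 1).
All other segments surface unchanged.

2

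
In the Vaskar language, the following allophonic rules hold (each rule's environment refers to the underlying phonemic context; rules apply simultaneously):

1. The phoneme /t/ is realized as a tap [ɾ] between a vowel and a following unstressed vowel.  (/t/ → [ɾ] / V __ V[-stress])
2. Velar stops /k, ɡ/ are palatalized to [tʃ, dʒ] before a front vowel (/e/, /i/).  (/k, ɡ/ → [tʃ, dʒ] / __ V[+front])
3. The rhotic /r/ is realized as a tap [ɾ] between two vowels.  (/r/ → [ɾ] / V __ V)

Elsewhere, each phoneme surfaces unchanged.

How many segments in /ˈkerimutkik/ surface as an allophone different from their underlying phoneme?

Segments that undergo a rule: /k/ → [tʃ] (rule 2); /r/ → [ɾ] (rule 3); /k/ → [tʃ] (rule 2).
All other segments surface unchanged.

3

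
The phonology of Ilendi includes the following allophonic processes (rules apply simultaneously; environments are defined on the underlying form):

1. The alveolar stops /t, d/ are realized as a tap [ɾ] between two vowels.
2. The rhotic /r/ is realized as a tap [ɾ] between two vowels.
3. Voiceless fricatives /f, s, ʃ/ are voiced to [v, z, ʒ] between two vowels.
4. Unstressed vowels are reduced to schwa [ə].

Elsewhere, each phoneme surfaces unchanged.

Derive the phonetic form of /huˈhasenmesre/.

[həˈhazənməsrə]

/u/ — between /h/ and /h/, in an unstressed syllable — surfaces as [ə] (rule 4).
/a/ — between /h/ and /s/; rule 4 does not apply here → [a].
Rule 3 applies to /s/ (between /a/ and /e/: between two vowels) → [z].
Rule 4 applies to /e/ (between /s/ and /n/: in an unstressed syllable) → [ə].
Rule 4 applies to /e/ (between /m/ and /s/: in an unstressed syllable) → [ə].
/s/ (between /e/ and /r/) is in the target of rule 3 but the environment (between two vowels) is not met → [s].
/r/ — between /s/ and /e/; rule 2 does not apply here → [r].
/e/ (word-final): in an unstressed syllable, so rule 4 applies → [ə].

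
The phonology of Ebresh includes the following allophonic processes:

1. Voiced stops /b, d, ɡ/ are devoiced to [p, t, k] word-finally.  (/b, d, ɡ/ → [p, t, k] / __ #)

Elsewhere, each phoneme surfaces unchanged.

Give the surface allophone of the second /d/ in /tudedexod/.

/d/ (between /e/ and /e/) is in the target of rule 1 but the environment (word-finally) is not met → [d].

[d]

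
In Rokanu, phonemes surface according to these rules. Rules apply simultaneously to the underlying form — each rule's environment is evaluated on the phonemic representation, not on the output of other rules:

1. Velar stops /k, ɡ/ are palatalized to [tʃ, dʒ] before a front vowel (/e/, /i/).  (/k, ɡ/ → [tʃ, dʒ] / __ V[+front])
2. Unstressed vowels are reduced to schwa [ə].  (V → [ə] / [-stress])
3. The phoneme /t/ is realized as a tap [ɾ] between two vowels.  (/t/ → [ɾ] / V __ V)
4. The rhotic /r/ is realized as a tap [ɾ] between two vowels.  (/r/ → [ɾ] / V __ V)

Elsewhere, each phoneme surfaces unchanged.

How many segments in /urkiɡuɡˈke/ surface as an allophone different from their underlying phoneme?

5

Segments that undergo a rule: /u/ → [ə] (rule 2); /k/ → [tʃ] (rule 1); /i/ → [ə] (rule 2); /u/ → [ə] (rule 2); /k/ → [tʃ] (rule 1).
All other segments surface unchanged.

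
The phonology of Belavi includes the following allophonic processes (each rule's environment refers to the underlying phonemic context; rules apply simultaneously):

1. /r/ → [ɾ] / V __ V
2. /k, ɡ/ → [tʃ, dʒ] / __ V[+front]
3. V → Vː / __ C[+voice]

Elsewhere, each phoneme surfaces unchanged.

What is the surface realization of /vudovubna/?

[vuːdoːvuːbna]

/u/ — between /v/ and /d/, before a voiced consonant — surfaces as [uː] (rule 3).
Rule 3 applies to /o/ (between /d/ and /v/: before a voiced consonant) → [oː].
/u/ (between /v/ and /b/) occurs before a voiced consonant → [uː] by rule 3.
/a/ — word-final; rule 3 does not apply here → [a].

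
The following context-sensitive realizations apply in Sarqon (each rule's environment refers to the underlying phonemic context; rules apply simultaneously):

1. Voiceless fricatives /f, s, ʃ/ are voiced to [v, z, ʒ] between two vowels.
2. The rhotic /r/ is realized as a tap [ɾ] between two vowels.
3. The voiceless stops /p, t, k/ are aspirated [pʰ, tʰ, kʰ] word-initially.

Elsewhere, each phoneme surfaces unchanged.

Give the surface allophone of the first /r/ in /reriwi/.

/r/ (word-initial): rule 2 targets it, but not between two vowels → unchanged [r].

[r]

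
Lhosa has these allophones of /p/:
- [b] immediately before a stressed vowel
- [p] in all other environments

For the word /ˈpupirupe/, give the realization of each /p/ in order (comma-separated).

Occurrence 1 (position 1): immediately before a stressed vowel → [b].
Occurrence 2 (position 3): no conditioning environment matches → elsewhere allophone [p].
Occurrence 3 (position 7): no conditioning environment matches → elsewhere allophone [p].

[b], [p], [p]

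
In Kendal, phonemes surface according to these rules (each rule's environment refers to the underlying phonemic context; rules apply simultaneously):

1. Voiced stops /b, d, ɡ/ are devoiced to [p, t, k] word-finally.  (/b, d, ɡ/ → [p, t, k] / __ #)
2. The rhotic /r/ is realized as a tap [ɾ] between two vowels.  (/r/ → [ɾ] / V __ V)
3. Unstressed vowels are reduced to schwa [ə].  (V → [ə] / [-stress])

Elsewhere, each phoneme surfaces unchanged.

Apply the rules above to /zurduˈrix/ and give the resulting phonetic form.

/z/ (word-initial) is unaffected → [z].
/u/ meets the environment for rule 3 (in an unstressed syllable) → [ə].
/r/ (between /u/ and /d/) is in the target of rule 2 but the environment (between two vowels) is not met → [r].
/d/ (between /r/ and /u/) fails the environment for rule 1, so it stays [d].
/u/ — between /d/ and /r/, in an unstressed syllable — surfaces as [ə] (rule 3).
/r/ — between /u/ and /i/, between two vowels — surfaces as [ɾ] (rule 2).
/i/ — between /r/ and /x/; rule 3 does not apply here → [i].
/x/ — not in any rule's target class → [x].

[zərdəˈɾix]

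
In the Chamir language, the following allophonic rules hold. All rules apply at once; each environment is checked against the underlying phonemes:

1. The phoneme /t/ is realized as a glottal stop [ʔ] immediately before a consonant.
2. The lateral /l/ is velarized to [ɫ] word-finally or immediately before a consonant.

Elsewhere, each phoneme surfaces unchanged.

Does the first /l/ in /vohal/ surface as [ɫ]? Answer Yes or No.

Yes

Rule 2 applies to /l/ (word-final: word-finally or immediately before a consonant) → [ɫ].
The actual realization is [ɫ], which matches [ɫ].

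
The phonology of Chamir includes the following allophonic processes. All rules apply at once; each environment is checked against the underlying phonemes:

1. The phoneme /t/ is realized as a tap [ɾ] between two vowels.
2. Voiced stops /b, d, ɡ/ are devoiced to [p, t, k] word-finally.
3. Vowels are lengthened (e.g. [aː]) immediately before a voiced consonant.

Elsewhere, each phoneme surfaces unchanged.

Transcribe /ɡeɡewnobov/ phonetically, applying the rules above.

[ɡeːɡeːwnoːboːv]

/ɡ/ — word-initial; rule 2 does not apply here → [ɡ].
/e/ (between /ɡ/ and /ɡ/) occurs before a voiced consonant → [eː] by rule 3.
/ɡ/ (between /e/ and /e/): rule 2 targets it, but not word-finally → unchanged [ɡ].
/e/ (between /ɡ/ and /w/) occurs before a voiced consonant → [eː] by rule 3.
/o/ — between /n/ and /b/, before a voiced consonant — surfaces as [oː] (rule 3).
/b/ — between /o/ and /o/; rule 2 does not apply here → [b].
Rule 3 applies to /o/ (between /b/ and /v/: before a voiced consonant) → [oː].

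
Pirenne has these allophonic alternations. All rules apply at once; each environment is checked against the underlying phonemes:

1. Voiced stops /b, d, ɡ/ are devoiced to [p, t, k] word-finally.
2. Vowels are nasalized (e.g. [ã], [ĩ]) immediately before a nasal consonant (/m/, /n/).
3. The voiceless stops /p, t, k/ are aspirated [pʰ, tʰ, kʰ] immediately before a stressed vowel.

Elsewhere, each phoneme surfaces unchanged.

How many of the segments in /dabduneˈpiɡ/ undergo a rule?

3

Segments that undergo a rule: /u/ → [ũ] (rule 2); /p/ → [pʰ] (rule 3); /ɡ/ → [k] (rule 1).
All other segments surface unchanged.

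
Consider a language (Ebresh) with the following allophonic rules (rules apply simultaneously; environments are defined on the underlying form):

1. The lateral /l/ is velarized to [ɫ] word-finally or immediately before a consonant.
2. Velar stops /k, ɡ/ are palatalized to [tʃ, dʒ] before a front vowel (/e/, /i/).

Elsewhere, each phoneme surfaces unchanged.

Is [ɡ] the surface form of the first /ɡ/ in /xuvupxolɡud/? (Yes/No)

/ɡ/ (between /l/ and /u/) is in the target of rule 2 but the environment (before a front vowel) is not met → [ɡ].
The actual realization is [ɡ], which matches [ɡ].

Yes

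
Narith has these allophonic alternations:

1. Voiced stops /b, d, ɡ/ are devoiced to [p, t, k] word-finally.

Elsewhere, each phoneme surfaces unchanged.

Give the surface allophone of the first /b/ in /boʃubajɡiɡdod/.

[b]

/b/ (word-initial) fails the environment for rule 1, so it stays [b].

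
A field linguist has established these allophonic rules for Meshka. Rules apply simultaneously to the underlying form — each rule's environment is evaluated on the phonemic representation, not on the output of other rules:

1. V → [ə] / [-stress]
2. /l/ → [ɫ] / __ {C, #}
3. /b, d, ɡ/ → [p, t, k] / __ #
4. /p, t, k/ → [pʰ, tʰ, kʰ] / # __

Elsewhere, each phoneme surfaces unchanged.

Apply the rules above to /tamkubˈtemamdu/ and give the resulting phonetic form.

/t/ — word-initial, word-initially — surfaces as [tʰ] (rule 4).
/a/ meets the environment for rule 1 (in an unstressed syllable) → [ə].
/m/ (between /a/ and /k/): no rule targets it → [m].
/k/ (between /m/ and /u/): rule 4 targets it, but not word-initially → unchanged [k].
/u/ meets the environment for rule 1 (in an unstressed syllable) → [ə].
/b/ (between /u/ and /t/) is in the target of rule 3 but the environment (word-finally) is not met → [b].
/t/ (between /b/ and /e/) fails the environment for rule 4, so it stays [t].
/e/ (between /t/ and /m/) is in the target of rule 1 but the environment (in an unstressed syllable) is not met → [e].
/m/ stays [m].
/a/ (between /m/ and /m/) occurs in an unstressed syllable → [ə] by rule 1.
/m/ — not in any rule's target class → [m].
/d/ (between /m/ and /u/) is in the target of rule 3 but the environment (word-finally) is not met → [d].
Rule 1 applies to /u/ (word-final: in an unstressed syllable) → [ə].

[tʰəmkəbˈteməmdə]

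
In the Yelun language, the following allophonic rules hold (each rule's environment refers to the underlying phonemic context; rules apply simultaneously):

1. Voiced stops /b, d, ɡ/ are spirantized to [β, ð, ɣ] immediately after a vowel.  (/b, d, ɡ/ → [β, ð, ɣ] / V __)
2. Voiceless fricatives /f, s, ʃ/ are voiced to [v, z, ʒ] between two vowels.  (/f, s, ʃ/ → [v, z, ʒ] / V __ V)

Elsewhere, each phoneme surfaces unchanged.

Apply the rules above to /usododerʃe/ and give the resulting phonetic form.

[uzoðoðerʃe]

/u/ stays [u].
Rule 2 applies to /s/ (between /u/ and /o/: between two vowels) → [z].
/o/ stays [o].
/d/ meets the environment for rule 1 (immediately after a vowel) → [ð].
/o/ stays [o].
/d/ (between /o/ and /e/) occurs immediately after a vowel → [ð] by rule 1.
/e/ stays [e].
/r/ stays [r].
/ʃ/ (between /r/ and /e/) is in the target of rule 2 but the environment (between two vowels) is not met → [ʃ].
/e/ (word-final) is unaffected → [e].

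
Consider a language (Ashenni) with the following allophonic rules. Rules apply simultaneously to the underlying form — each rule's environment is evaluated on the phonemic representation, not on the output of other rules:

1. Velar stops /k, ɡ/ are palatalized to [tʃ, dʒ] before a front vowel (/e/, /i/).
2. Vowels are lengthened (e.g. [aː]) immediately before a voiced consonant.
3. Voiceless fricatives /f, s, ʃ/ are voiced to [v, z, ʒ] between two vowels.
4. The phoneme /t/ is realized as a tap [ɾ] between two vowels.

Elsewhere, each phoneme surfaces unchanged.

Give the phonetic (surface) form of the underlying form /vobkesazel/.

[voːbtʃezaːzeːl]

/v/ (word-initial) is unaffected → [v].
/o/ (between /v/ and /b/): before a voiced consonant, so rule 2 applies → [oː].
/b/ stays [b].
/k/ (between /b/ and /e/): before a front vowel, so rule 1 applies → [tʃ].
/e/ — between /k/ and /s/; rule 2 does not apply here → [e].
/s/ (between /e/ and /a/): between two vowels, so rule 3 applies → [z].
/a/ meets the environment for rule 2 (before a voiced consonant) → [aː].
/z/ (between /a/ and /e/): no rule targets it → [z].
/e/ (between /z/ and /l/): before a voiced consonant, so rule 2 applies → [eː].
/l/ (word-final) is unaffected → [l].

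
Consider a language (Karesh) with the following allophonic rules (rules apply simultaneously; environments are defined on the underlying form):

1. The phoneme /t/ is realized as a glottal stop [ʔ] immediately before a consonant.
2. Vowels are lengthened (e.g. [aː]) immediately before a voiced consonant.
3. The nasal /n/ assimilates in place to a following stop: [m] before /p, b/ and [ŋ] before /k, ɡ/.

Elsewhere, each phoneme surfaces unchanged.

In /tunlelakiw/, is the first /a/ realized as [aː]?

/a/ — between /l/ and /k/; rule 2 does not apply here → [a].
The actual realization is [a], not [aː].

No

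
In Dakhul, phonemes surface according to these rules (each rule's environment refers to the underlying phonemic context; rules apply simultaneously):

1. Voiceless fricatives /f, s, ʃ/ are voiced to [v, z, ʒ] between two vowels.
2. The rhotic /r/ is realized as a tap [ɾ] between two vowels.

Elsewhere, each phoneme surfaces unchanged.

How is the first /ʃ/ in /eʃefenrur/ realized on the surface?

/ʃ/ (between /e/ and /e/): between two vowels, so rule 1 applies → [ʒ].

[ʒ]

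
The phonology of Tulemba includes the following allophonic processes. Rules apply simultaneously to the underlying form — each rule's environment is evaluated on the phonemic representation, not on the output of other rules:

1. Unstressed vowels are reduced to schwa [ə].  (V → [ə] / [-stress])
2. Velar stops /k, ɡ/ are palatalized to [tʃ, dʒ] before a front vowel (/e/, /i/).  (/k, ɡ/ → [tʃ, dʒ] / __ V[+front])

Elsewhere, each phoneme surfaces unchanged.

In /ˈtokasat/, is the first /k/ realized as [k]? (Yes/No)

/k/ (between /o/ and /a/): rule 2 targets it, but not before a front vowel → unchanged [k].
The actual realization is [k], which matches [k].

Yes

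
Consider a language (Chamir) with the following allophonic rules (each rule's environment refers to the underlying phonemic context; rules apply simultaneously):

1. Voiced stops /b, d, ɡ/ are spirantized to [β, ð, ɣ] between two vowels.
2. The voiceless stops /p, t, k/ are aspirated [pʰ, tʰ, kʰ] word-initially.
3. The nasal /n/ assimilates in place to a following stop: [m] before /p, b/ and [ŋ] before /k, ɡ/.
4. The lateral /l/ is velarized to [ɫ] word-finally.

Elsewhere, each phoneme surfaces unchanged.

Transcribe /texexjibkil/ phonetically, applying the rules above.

/t/ (word-initial): word-initially, so rule 2 applies → [tʰ].
/e/ (between /t/ and /x/): no rule targets it → [e].
/x/ stays [x].
/e/ — not in any rule's target class → [e].
/x/ — not in any rule's target class → [x].
/j/ (between /x/ and /i/): no rule targets it → [j].
/i/ — not in any rule's target class → [i].
/b/ (between /i/ and /k/) is in the target of rule 1 but the environment (between two vowels) is not met → [b].
/k/ (between /b/ and /i/): rule 2 targets it, but not word-initially → unchanged [k].
/i/ (between /k/ and /l/): no rule targets it → [i].
Rule 4 applies to /l/ (word-final: word-finally) → [ɫ].

[tʰexexjibkiɫ]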